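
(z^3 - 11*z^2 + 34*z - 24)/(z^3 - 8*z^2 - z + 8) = (z^2 - 10*z + 24)/(z^2 - 7*z - 8)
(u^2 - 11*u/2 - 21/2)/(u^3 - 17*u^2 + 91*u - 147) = (u + 3/2)/(u^2 - 10*u + 21)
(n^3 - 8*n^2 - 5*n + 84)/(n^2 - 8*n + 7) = (n^2 - n - 12)/(n - 1)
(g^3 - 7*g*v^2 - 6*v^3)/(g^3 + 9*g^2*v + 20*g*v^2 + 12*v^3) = (g - 3*v)/(g + 6*v)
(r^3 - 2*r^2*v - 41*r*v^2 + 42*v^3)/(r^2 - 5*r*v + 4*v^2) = (r^2 - r*v - 42*v^2)/(r - 4*v)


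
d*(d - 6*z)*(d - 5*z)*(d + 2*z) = d^4 - 9*d^3*z + 8*d^2*z^2 + 60*d*z^3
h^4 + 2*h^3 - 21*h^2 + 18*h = h*(h - 3)*(h - 1)*(h + 6)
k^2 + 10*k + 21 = (k + 3)*(k + 7)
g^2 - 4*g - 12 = (g - 6)*(g + 2)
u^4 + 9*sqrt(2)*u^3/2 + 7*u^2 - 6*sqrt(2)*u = u*(u - sqrt(2)/2)*(u + 2*sqrt(2))*(u + 3*sqrt(2))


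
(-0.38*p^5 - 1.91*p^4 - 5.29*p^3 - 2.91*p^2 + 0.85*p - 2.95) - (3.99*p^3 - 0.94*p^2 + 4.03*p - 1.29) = -0.38*p^5 - 1.91*p^4 - 9.28*p^3 - 1.97*p^2 - 3.18*p - 1.66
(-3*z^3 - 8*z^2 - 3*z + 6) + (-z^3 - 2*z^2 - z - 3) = -4*z^3 - 10*z^2 - 4*z + 3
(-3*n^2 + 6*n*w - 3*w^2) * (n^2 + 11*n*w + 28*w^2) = -3*n^4 - 27*n^3*w - 21*n^2*w^2 + 135*n*w^3 - 84*w^4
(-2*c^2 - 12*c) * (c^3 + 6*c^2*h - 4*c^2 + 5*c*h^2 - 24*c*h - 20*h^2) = -2*c^5 - 12*c^4*h - 4*c^4 - 10*c^3*h^2 - 24*c^3*h + 48*c^3 - 20*c^2*h^2 + 288*c^2*h + 240*c*h^2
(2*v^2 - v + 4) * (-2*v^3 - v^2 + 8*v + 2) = -4*v^5 + 9*v^3 - 8*v^2 + 30*v + 8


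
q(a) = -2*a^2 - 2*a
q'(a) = -4*a - 2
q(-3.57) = -18.35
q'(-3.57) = 12.28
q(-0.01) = 0.02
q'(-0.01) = -1.96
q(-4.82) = -36.82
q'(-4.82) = 17.28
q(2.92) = -22.89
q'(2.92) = -13.68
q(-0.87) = 0.23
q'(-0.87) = 1.48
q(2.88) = -22.35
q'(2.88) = -13.52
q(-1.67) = -2.24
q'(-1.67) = 4.68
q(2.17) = -13.76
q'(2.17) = -10.68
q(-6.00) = -60.00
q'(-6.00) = 22.00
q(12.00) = -312.00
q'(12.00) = -50.00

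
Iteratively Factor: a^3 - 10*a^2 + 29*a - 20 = (a - 1)*(a^2 - 9*a + 20) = (a - 4)*(a - 1)*(a - 5)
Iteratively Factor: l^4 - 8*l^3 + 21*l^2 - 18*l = (l)*(l^3 - 8*l^2 + 21*l - 18) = l*(l - 3)*(l^2 - 5*l + 6) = l*(l - 3)^2*(l - 2)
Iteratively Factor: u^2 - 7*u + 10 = (u - 5)*(u - 2)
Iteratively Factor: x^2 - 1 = (x + 1)*(x - 1)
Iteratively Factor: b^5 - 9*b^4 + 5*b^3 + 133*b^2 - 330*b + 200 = (b - 1)*(b^4 - 8*b^3 - 3*b^2 + 130*b - 200) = (b - 5)*(b - 1)*(b^3 - 3*b^2 - 18*b + 40) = (b - 5)^2*(b - 1)*(b^2 + 2*b - 8) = (b - 5)^2*(b - 1)*(b + 4)*(b - 2)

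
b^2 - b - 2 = (b - 2)*(b + 1)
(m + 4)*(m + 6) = m^2 + 10*m + 24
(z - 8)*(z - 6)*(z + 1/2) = z^3 - 27*z^2/2 + 41*z + 24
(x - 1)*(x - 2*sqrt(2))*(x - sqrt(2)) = x^3 - 3*sqrt(2)*x^2 - x^2 + 4*x + 3*sqrt(2)*x - 4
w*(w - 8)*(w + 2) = w^3 - 6*w^2 - 16*w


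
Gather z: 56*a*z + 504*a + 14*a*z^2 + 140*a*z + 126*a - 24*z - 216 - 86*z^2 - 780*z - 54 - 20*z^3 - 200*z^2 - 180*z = 630*a - 20*z^3 + z^2*(14*a - 286) + z*(196*a - 984) - 270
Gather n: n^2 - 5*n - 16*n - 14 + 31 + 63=n^2 - 21*n + 80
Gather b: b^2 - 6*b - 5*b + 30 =b^2 - 11*b + 30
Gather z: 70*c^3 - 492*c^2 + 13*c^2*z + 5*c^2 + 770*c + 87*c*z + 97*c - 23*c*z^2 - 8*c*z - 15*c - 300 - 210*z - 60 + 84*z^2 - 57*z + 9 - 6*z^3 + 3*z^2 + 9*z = 70*c^3 - 487*c^2 + 852*c - 6*z^3 + z^2*(87 - 23*c) + z*(13*c^2 + 79*c - 258) - 351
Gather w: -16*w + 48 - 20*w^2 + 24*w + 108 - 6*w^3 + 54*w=-6*w^3 - 20*w^2 + 62*w + 156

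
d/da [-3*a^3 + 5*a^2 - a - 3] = -9*a^2 + 10*a - 1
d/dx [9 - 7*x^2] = -14*x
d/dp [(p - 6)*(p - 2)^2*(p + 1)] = 4*p^3 - 27*p^2 + 36*p + 4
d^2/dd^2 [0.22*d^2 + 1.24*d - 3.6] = 0.440000000000000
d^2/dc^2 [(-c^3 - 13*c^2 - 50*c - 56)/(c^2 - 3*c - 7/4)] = 168*(-76*c^3 - 192*c^2 + 177*c - 289)/(64*c^6 - 576*c^5 + 1392*c^4 + 288*c^3 - 2436*c^2 - 1764*c - 343)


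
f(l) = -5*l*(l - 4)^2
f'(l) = -5*l*(2*l - 8) - 5*(l - 4)^2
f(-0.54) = 55.65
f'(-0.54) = -127.57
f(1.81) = -43.40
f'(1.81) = 15.66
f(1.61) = -45.98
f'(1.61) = 9.92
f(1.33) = -47.41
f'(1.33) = -0.13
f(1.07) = -45.93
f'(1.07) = -11.57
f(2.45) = -29.43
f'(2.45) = 25.96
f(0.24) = -16.97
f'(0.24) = -61.66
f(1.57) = -46.35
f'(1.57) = 8.63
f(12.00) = -3840.00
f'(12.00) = -1280.00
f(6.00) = -120.00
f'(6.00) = -140.00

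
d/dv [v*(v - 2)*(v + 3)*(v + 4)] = 4*v^3 + 15*v^2 - 4*v - 24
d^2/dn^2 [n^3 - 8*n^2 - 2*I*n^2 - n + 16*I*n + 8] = 6*n - 16 - 4*I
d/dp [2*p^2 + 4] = 4*p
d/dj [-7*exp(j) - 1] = -7*exp(j)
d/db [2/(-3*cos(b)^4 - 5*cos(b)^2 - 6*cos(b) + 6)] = 4*(-6*cos(b)^3 - 5*cos(b) - 3)*sin(b)/(3*cos(b)^4 + 5*cos(b)^2 + 6*cos(b) - 6)^2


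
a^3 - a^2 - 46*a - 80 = (a - 8)*(a + 2)*(a + 5)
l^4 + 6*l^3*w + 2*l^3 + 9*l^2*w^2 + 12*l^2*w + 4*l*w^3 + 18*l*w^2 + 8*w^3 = (l + 2)*(l + w)^2*(l + 4*w)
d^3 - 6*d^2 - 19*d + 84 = (d - 7)*(d - 3)*(d + 4)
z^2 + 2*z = z*(z + 2)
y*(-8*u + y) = -8*u*y + y^2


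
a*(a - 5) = a^2 - 5*a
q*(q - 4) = q^2 - 4*q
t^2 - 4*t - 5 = (t - 5)*(t + 1)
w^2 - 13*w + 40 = (w - 8)*(w - 5)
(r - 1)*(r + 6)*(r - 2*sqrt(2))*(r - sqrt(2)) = r^4 - 3*sqrt(2)*r^3 + 5*r^3 - 15*sqrt(2)*r^2 - 2*r^2 + 20*r + 18*sqrt(2)*r - 24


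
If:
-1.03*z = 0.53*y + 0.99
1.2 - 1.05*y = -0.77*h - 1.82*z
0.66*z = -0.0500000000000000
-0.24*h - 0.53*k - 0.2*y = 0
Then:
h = -3.73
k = 2.34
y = -1.72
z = -0.08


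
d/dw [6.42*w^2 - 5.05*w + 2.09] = 12.84*w - 5.05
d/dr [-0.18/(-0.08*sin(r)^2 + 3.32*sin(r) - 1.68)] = (0.5976 - 0.0288*sin(r))*cos(r)/(0.08*sin(r)^2 - 3.32*sin(r) + 1.68)^2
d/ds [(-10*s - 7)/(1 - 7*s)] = -59/(7*s - 1)^2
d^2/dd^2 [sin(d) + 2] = -sin(d)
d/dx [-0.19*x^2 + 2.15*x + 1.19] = 2.15 - 0.38*x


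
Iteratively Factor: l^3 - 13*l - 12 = (l - 4)*(l^2 + 4*l + 3) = (l - 4)*(l + 1)*(l + 3)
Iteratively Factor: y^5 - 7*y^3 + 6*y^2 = (y + 3)*(y^4 - 3*y^3 + 2*y^2) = y*(y + 3)*(y^3 - 3*y^2 + 2*y) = y^2*(y + 3)*(y^2 - 3*y + 2) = y^2*(y - 2)*(y + 3)*(y - 1)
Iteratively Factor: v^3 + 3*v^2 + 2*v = (v + 1)*(v^2 + 2*v) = v*(v + 1)*(v + 2)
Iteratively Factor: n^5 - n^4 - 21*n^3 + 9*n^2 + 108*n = (n)*(n^4 - n^3 - 21*n^2 + 9*n + 108) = n*(n - 4)*(n^3 + 3*n^2 - 9*n - 27) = n*(n - 4)*(n + 3)*(n^2 - 9) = n*(n - 4)*(n + 3)^2*(n - 3)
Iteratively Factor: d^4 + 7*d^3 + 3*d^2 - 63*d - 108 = (d - 3)*(d^3 + 10*d^2 + 33*d + 36) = (d - 3)*(d + 4)*(d^2 + 6*d + 9) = (d - 3)*(d + 3)*(d + 4)*(d + 3)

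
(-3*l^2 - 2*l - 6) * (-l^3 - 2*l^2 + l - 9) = 3*l^5 + 8*l^4 + 7*l^3 + 37*l^2 + 12*l + 54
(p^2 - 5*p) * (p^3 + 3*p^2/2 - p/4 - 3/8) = p^5 - 7*p^4/2 - 31*p^3/4 + 7*p^2/8 + 15*p/8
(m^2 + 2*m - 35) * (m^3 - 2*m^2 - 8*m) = m^5 - 47*m^3 + 54*m^2 + 280*m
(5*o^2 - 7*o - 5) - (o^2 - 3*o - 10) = 4*o^2 - 4*o + 5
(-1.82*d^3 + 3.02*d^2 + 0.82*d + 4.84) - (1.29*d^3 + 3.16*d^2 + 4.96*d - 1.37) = -3.11*d^3 - 0.14*d^2 - 4.14*d + 6.21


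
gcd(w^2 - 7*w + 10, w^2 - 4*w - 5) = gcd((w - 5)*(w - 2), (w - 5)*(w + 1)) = w - 5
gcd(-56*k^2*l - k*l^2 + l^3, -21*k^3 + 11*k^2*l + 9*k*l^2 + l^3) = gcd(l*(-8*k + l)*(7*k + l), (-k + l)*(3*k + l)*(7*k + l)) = 7*k + l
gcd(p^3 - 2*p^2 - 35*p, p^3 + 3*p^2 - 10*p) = p^2 + 5*p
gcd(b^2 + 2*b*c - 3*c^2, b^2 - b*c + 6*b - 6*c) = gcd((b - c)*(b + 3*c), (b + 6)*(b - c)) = b - c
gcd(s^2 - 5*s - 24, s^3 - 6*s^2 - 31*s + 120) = s - 8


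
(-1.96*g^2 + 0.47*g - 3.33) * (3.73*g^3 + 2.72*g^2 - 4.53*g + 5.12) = -7.3108*g^5 - 3.5781*g^4 - 2.2637*g^3 - 21.2219*g^2 + 17.4913*g - 17.0496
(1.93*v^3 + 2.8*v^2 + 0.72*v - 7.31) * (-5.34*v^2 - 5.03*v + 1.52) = -10.3062*v^5 - 24.6599*v^4 - 14.9952*v^3 + 39.6698*v^2 + 37.8637*v - 11.1112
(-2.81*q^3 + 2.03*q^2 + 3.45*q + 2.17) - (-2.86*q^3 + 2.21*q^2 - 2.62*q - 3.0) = 0.0499999999999998*q^3 - 0.18*q^2 + 6.07*q + 5.17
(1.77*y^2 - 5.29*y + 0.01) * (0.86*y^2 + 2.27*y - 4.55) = 1.5222*y^4 - 0.5315*y^3 - 20.0532*y^2 + 24.0922*y - 0.0455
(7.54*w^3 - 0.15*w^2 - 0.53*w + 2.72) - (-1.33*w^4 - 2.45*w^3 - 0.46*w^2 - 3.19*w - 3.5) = 1.33*w^4 + 9.99*w^3 + 0.31*w^2 + 2.66*w + 6.22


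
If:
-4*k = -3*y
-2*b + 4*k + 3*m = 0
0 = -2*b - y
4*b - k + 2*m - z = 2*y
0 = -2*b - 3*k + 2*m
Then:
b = 0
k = 0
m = 0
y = 0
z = 0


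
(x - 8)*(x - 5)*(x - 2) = x^3 - 15*x^2 + 66*x - 80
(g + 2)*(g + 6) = g^2 + 8*g + 12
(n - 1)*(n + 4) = n^2 + 3*n - 4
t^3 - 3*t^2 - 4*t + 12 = (t - 3)*(t - 2)*(t + 2)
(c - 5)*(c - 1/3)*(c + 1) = c^3 - 13*c^2/3 - 11*c/3 + 5/3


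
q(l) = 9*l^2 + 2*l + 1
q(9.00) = 748.00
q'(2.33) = 43.94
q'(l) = 18*l + 2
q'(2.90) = 54.20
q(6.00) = 337.00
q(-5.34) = 246.96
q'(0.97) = 19.46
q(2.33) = 54.52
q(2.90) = 82.49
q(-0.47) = 2.05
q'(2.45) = 46.10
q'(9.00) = 164.00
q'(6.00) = 110.00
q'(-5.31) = -93.58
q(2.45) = 59.92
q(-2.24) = 41.68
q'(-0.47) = -6.46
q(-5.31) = 244.14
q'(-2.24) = -38.32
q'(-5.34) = -94.12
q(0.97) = 11.41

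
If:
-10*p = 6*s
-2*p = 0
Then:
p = 0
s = 0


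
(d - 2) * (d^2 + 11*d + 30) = d^3 + 9*d^2 + 8*d - 60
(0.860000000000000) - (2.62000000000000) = -1.76000000000000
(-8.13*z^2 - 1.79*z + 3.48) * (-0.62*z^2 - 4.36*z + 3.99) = 5.0406*z^4 + 36.5566*z^3 - 26.7919*z^2 - 22.3149*z + 13.8852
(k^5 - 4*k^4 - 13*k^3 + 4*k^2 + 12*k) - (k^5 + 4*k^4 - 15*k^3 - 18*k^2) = -8*k^4 + 2*k^3 + 22*k^2 + 12*k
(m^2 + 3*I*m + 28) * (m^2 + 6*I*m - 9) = m^4 + 9*I*m^3 + m^2 + 141*I*m - 252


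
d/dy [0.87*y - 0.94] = 0.870000000000000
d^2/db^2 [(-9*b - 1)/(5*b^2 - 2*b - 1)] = 2*(4*(5*b - 1)^2*(9*b + 1) + (135*b - 13)*(-5*b^2 + 2*b + 1))/(-5*b^2 + 2*b + 1)^3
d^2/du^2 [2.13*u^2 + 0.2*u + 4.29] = 4.26000000000000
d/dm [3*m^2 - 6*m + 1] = 6*m - 6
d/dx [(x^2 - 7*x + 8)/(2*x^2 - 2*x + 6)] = (6*x^2 - 10*x - 13)/(2*(x^4 - 2*x^3 + 7*x^2 - 6*x + 9))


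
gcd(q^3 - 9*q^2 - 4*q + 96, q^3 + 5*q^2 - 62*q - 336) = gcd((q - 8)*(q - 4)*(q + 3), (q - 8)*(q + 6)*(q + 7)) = q - 8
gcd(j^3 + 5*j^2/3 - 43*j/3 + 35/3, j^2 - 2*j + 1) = j - 1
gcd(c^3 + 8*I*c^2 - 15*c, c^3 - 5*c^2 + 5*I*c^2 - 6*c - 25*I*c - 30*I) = c + 5*I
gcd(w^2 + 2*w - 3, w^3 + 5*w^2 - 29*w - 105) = w + 3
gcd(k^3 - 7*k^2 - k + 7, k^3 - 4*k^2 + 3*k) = k - 1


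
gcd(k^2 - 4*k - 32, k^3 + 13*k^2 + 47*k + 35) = 1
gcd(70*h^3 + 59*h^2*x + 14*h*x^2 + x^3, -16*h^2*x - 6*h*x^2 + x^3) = 2*h + x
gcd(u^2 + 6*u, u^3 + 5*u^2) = u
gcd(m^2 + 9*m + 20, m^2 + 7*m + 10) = m + 5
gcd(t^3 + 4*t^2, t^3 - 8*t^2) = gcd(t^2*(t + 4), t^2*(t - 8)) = t^2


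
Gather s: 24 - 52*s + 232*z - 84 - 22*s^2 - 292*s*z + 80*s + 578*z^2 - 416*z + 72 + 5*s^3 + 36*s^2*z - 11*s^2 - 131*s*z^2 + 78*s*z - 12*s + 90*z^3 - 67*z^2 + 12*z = 5*s^3 + s^2*(36*z - 33) + s*(-131*z^2 - 214*z + 16) + 90*z^3 + 511*z^2 - 172*z + 12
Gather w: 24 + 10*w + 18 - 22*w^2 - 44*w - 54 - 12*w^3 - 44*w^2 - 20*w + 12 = -12*w^3 - 66*w^2 - 54*w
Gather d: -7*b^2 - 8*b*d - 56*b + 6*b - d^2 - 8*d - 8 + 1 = -7*b^2 - 50*b - d^2 + d*(-8*b - 8) - 7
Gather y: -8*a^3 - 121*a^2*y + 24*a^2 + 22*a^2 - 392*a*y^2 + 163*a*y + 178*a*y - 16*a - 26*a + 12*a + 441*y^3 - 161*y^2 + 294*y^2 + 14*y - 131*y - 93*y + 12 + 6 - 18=-8*a^3 + 46*a^2 - 30*a + 441*y^3 + y^2*(133 - 392*a) + y*(-121*a^2 + 341*a - 210)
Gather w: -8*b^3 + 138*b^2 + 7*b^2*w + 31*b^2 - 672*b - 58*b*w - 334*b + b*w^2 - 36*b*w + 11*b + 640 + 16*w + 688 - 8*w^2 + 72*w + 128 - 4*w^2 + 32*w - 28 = -8*b^3 + 169*b^2 - 995*b + w^2*(b - 12) + w*(7*b^2 - 94*b + 120) + 1428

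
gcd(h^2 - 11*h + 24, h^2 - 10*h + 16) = h - 8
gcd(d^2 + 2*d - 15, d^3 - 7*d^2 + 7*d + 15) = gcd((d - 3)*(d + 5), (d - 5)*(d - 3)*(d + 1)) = d - 3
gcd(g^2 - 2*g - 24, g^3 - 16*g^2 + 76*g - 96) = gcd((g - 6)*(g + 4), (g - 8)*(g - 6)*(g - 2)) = g - 6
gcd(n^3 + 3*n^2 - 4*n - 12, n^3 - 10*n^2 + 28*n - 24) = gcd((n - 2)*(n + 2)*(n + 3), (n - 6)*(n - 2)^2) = n - 2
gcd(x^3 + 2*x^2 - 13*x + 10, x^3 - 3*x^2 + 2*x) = x^2 - 3*x + 2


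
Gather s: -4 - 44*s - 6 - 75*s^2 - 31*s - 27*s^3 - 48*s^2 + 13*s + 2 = -27*s^3 - 123*s^2 - 62*s - 8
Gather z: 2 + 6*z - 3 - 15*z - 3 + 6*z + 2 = -3*z - 2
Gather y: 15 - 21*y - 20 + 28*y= 7*y - 5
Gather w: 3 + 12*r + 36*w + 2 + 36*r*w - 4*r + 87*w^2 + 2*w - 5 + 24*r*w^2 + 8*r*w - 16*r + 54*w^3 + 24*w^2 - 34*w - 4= -8*r + 54*w^3 + w^2*(24*r + 111) + w*(44*r + 4) - 4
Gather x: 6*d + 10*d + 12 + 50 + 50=16*d + 112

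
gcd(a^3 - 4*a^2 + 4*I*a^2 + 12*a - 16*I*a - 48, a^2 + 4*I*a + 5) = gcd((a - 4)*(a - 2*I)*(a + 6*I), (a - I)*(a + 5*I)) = 1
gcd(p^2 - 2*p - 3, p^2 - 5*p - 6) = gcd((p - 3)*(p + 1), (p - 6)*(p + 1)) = p + 1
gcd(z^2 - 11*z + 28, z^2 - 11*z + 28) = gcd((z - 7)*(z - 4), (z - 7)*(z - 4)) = z^2 - 11*z + 28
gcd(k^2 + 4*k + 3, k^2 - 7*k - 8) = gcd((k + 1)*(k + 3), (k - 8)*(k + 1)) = k + 1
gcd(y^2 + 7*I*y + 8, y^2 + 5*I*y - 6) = 1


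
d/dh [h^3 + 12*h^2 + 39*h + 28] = 3*h^2 + 24*h + 39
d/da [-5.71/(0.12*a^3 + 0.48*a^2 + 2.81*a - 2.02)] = (2.0556*a^2 + 5.4816*a + 16.0451)/(0.12*a^3 + 0.48*a^2 + 2.81*a - 2.02)^2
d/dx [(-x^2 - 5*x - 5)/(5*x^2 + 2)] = (25*x^2 + 46*x - 10)/(25*x^4 + 20*x^2 + 4)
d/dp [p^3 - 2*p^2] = p*(3*p - 4)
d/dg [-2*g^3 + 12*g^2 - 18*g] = -6*g^2 + 24*g - 18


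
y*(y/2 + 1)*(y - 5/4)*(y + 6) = y^4/2 + 27*y^3/8 + y^2 - 15*y/2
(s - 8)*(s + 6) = s^2 - 2*s - 48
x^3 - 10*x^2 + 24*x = x*(x - 6)*(x - 4)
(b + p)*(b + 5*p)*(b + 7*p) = b^3 + 13*b^2*p + 47*b*p^2 + 35*p^3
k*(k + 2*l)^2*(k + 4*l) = k^4 + 8*k^3*l + 20*k^2*l^2 + 16*k*l^3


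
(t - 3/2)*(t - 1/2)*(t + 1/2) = t^3 - 3*t^2/2 - t/4 + 3/8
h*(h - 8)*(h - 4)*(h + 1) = h^4 - 11*h^3 + 20*h^2 + 32*h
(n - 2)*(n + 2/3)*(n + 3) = n^3 + 5*n^2/3 - 16*n/3 - 4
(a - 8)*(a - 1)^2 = a^3 - 10*a^2 + 17*a - 8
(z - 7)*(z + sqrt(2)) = z^2 - 7*z + sqrt(2)*z - 7*sqrt(2)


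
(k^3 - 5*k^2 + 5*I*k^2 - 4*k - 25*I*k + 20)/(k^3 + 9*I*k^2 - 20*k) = (k^2 + k*(-5 + I) - 5*I)/(k*(k + 5*I))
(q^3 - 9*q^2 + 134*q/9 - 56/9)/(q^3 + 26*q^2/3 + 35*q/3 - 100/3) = (3*q^2 - 23*q + 14)/(3*(q^2 + 10*q + 25))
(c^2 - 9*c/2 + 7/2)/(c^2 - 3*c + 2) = (c - 7/2)/(c - 2)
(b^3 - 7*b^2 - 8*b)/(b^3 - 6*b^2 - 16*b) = (b + 1)/(b + 2)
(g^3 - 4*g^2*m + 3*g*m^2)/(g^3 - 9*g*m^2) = (g - m)/(g + 3*m)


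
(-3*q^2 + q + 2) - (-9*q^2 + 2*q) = 6*q^2 - q + 2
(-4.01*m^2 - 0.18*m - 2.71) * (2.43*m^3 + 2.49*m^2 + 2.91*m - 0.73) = -9.7443*m^5 - 10.4223*m^4 - 18.7026*m^3 - 4.3444*m^2 - 7.7547*m + 1.9783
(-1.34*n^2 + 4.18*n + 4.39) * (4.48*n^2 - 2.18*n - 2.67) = -6.0032*n^4 + 21.6476*n^3 + 14.1326*n^2 - 20.7308*n - 11.7213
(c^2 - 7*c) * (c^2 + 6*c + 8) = c^4 - c^3 - 34*c^2 - 56*c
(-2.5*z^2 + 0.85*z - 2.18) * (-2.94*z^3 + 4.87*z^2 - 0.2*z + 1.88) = 7.35*z^5 - 14.674*z^4 + 11.0487*z^3 - 15.4866*z^2 + 2.034*z - 4.0984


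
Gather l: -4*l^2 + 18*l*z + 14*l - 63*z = -4*l^2 + l*(18*z + 14) - 63*z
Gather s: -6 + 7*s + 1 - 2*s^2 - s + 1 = -2*s^2 + 6*s - 4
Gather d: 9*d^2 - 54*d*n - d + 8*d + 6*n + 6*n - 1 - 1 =9*d^2 + d*(7 - 54*n) + 12*n - 2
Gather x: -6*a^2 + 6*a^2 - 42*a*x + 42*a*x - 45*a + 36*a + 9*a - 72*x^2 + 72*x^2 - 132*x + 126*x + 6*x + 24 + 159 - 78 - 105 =0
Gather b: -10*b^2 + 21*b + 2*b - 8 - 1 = -10*b^2 + 23*b - 9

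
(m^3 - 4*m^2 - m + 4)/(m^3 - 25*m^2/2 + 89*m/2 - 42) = 2*(m^2 - 1)/(2*m^2 - 17*m + 21)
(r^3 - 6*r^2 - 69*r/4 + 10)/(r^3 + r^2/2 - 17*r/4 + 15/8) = 2*(r - 8)/(2*r - 3)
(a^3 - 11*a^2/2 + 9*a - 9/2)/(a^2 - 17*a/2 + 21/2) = (a^2 - 4*a + 3)/(a - 7)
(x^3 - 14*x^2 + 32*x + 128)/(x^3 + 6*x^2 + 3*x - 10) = (x^2 - 16*x + 64)/(x^2 + 4*x - 5)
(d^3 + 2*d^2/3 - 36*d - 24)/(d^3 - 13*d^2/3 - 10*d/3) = (d^2 - 36)/(d*(d - 5))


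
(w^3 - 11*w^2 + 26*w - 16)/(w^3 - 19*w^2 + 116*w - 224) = (w^2 - 3*w + 2)/(w^2 - 11*w + 28)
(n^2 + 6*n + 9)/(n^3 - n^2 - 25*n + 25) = (n^2 + 6*n + 9)/(n^3 - n^2 - 25*n + 25)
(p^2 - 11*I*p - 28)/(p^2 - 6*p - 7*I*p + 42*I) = (p - 4*I)/(p - 6)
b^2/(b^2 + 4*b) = b/(b + 4)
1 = 1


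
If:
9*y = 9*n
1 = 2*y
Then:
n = 1/2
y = 1/2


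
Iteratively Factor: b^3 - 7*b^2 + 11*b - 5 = (b - 1)*(b^2 - 6*b + 5) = (b - 5)*(b - 1)*(b - 1)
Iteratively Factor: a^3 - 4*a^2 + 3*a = (a - 1)*(a^2 - 3*a) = (a - 3)*(a - 1)*(a)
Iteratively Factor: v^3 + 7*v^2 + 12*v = (v + 4)*(v^2 + 3*v) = (v + 3)*(v + 4)*(v)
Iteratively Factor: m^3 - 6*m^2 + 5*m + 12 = (m - 4)*(m^2 - 2*m - 3) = (m - 4)*(m + 1)*(m - 3)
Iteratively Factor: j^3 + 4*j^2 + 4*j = (j + 2)*(j^2 + 2*j) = (j + 2)^2*(j)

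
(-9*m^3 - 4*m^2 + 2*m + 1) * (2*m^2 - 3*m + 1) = -18*m^5 + 19*m^4 + 7*m^3 - 8*m^2 - m + 1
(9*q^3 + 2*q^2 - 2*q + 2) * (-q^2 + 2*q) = -9*q^5 + 16*q^4 + 6*q^3 - 6*q^2 + 4*q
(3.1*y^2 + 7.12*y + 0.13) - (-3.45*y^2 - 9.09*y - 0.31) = 6.55*y^2 + 16.21*y + 0.44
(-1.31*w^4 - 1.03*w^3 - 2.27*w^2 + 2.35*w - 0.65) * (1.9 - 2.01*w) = 2.6331*w^5 - 0.4187*w^4 + 2.6057*w^3 - 9.0365*w^2 + 5.7715*w - 1.235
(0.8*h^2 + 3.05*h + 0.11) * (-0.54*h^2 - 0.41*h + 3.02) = -0.432*h^4 - 1.975*h^3 + 1.1061*h^2 + 9.1659*h + 0.3322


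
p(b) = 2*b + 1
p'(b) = 2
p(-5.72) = -10.44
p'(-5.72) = 2.00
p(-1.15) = -1.30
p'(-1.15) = 2.00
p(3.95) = 8.90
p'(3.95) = 2.00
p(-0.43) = 0.14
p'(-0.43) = 2.00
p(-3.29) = -5.58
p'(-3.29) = 2.00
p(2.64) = 6.28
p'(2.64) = 2.00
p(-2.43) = -3.86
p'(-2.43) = 2.00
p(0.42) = 1.84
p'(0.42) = 2.00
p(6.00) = 13.00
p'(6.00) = 2.00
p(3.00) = 7.00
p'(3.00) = 2.00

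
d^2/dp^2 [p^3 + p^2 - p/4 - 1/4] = 6*p + 2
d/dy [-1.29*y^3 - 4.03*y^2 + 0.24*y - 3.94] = -3.87*y^2 - 8.06*y + 0.24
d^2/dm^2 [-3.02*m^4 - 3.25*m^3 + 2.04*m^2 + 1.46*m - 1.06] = -36.24*m^2 - 19.5*m + 4.08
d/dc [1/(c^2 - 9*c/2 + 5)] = 2*(9 - 4*c)/(2*c^2 - 9*c + 10)^2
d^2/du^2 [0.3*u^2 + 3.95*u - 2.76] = 0.600000000000000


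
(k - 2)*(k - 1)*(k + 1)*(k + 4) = k^4 + 2*k^3 - 9*k^2 - 2*k + 8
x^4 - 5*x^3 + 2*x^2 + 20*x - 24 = (x - 3)*(x - 2)^2*(x + 2)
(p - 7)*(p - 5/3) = p^2 - 26*p/3 + 35/3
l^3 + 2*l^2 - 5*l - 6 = (l - 2)*(l + 1)*(l + 3)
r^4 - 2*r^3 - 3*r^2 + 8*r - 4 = (r - 2)*(r - 1)^2*(r + 2)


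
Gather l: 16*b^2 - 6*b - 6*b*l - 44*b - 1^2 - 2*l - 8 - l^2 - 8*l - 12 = 16*b^2 - 50*b - l^2 + l*(-6*b - 10) - 21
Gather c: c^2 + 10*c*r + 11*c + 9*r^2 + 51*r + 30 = c^2 + c*(10*r + 11) + 9*r^2 + 51*r + 30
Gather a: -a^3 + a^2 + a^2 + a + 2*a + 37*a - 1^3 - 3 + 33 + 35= -a^3 + 2*a^2 + 40*a + 64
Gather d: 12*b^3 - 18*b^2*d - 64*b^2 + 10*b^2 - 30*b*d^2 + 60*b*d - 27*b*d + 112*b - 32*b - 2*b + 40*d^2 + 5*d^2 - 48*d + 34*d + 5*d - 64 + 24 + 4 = 12*b^3 - 54*b^2 + 78*b + d^2*(45 - 30*b) + d*(-18*b^2 + 33*b - 9) - 36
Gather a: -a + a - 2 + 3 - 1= 0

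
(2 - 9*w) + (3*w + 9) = 11 - 6*w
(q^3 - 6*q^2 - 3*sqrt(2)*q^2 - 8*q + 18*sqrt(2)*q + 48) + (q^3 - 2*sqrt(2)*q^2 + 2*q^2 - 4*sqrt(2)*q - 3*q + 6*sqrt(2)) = 2*q^3 - 5*sqrt(2)*q^2 - 4*q^2 - 11*q + 14*sqrt(2)*q + 6*sqrt(2) + 48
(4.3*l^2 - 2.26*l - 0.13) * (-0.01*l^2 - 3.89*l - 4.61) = -0.043*l^4 - 16.7044*l^3 - 11.0303*l^2 + 10.9243*l + 0.5993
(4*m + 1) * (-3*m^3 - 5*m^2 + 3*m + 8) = -12*m^4 - 23*m^3 + 7*m^2 + 35*m + 8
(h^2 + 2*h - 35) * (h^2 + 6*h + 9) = h^4 + 8*h^3 - 14*h^2 - 192*h - 315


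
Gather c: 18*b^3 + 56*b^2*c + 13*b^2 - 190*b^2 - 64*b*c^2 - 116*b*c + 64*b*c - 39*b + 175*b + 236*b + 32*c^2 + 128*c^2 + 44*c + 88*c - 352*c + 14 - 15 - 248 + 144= 18*b^3 - 177*b^2 + 372*b + c^2*(160 - 64*b) + c*(56*b^2 - 52*b - 220) - 105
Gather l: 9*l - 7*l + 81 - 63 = 2*l + 18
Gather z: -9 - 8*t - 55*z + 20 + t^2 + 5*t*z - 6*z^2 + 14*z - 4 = t^2 - 8*t - 6*z^2 + z*(5*t - 41) + 7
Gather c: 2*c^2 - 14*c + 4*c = 2*c^2 - 10*c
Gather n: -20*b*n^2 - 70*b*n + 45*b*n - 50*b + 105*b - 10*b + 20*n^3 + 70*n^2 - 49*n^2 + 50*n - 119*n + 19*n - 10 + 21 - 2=45*b + 20*n^3 + n^2*(21 - 20*b) + n*(-25*b - 50) + 9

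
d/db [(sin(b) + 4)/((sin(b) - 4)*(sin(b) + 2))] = -(sin(b) + 8)*sin(b)*cos(b)/((sin(b) - 4)^2*(sin(b) + 2)^2)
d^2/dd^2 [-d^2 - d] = -2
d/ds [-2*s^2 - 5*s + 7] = -4*s - 5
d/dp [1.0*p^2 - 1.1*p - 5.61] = 2.0*p - 1.1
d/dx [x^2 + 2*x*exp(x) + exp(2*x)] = 2*x*exp(x) + 2*x + 2*exp(2*x) + 2*exp(x)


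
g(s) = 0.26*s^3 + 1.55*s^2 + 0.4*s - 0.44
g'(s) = 0.78*s^2 + 3.1*s + 0.4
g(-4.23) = 5.92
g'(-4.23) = 1.24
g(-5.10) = 3.35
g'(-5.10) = 4.88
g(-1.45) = 1.45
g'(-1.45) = -2.46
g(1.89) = 7.61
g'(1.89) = 9.05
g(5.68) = 99.48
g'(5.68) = 43.17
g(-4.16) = 6.00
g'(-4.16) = 1.00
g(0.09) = -0.39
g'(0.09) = 0.69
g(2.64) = 16.20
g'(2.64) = 14.02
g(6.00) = 113.92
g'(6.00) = 47.08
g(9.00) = 318.25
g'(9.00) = 91.48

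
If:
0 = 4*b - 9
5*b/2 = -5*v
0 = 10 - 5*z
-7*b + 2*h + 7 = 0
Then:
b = 9/4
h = 35/8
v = -9/8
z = 2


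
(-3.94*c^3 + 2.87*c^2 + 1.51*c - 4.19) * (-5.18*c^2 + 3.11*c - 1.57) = 20.4092*c^5 - 27.12*c^4 + 7.2897*c^3 + 21.8944*c^2 - 15.4016*c + 6.5783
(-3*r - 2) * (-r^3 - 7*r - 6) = 3*r^4 + 2*r^3 + 21*r^2 + 32*r + 12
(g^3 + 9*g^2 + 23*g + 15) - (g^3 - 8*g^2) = 17*g^2 + 23*g + 15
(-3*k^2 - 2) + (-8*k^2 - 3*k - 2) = -11*k^2 - 3*k - 4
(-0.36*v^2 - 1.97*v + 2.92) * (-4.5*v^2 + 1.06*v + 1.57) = 1.62*v^4 + 8.4834*v^3 - 15.7934*v^2 + 0.00229999999999997*v + 4.5844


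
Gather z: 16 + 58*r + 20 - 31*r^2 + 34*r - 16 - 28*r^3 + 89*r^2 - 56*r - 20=-28*r^3 + 58*r^2 + 36*r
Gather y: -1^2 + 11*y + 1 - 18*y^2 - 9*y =-18*y^2 + 2*y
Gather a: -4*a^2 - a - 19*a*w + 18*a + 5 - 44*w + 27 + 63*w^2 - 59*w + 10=-4*a^2 + a*(17 - 19*w) + 63*w^2 - 103*w + 42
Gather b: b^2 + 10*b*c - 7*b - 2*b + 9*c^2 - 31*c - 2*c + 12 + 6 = b^2 + b*(10*c - 9) + 9*c^2 - 33*c + 18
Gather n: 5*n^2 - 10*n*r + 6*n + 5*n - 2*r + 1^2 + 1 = 5*n^2 + n*(11 - 10*r) - 2*r + 2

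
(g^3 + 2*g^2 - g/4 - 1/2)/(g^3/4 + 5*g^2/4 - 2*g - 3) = (4*g^3 + 8*g^2 - g - 2)/(g^3 + 5*g^2 - 8*g - 12)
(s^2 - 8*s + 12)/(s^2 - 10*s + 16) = (s - 6)/(s - 8)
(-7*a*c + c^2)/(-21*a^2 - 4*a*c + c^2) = c/(3*a + c)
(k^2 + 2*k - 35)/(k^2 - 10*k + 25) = (k + 7)/(k - 5)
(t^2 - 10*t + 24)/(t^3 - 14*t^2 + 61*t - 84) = (t - 6)/(t^2 - 10*t + 21)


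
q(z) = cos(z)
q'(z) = -sin(z)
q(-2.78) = -0.94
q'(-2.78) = 0.35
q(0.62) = 0.81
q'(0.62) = -0.58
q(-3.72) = -0.84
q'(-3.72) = -0.55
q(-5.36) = 0.60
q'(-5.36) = -0.80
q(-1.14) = 0.42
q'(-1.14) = 0.91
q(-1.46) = 0.11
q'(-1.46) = 0.99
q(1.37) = 0.20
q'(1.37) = -0.98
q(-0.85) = 0.66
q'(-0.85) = 0.75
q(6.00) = 0.96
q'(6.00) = 0.28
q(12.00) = 0.84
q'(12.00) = 0.54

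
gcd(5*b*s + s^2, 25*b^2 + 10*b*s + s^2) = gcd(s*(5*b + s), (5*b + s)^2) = 5*b + s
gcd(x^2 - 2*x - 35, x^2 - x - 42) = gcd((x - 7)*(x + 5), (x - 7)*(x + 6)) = x - 7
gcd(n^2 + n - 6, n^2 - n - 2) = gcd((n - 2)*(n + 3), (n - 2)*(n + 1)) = n - 2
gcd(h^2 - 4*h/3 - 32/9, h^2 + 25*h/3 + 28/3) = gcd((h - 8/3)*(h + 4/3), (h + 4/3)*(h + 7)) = h + 4/3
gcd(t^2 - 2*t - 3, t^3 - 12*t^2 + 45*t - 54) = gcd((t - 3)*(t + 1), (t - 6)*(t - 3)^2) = t - 3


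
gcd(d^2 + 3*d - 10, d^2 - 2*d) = d - 2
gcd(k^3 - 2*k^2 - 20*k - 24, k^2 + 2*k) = k + 2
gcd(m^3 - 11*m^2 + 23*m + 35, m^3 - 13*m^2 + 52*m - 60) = m - 5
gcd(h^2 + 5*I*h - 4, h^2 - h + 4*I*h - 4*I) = h + 4*I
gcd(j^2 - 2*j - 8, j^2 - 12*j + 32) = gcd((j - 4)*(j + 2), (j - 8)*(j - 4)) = j - 4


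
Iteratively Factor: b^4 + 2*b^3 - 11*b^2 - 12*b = (b)*(b^3 + 2*b^2 - 11*b - 12) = b*(b + 4)*(b^2 - 2*b - 3) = b*(b - 3)*(b + 4)*(b + 1)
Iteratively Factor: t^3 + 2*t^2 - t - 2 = (t + 2)*(t^2 - 1) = (t - 1)*(t + 2)*(t + 1)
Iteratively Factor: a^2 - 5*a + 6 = (a - 3)*(a - 2)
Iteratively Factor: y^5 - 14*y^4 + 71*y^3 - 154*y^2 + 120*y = (y - 5)*(y^4 - 9*y^3 + 26*y^2 - 24*y) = (y - 5)*(y - 3)*(y^3 - 6*y^2 + 8*y) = (y - 5)*(y - 3)*(y - 2)*(y^2 - 4*y) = y*(y - 5)*(y - 3)*(y - 2)*(y - 4)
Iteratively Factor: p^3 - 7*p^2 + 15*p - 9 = (p - 1)*(p^2 - 6*p + 9) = (p - 3)*(p - 1)*(p - 3)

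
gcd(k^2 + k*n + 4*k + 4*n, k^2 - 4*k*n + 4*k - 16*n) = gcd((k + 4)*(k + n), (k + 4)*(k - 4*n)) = k + 4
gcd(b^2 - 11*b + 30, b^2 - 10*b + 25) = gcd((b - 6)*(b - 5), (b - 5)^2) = b - 5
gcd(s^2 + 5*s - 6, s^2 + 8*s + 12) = s + 6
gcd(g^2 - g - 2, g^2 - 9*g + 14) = g - 2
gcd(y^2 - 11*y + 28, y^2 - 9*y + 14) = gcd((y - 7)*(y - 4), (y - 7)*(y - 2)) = y - 7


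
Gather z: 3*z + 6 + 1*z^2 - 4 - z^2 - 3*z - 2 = 0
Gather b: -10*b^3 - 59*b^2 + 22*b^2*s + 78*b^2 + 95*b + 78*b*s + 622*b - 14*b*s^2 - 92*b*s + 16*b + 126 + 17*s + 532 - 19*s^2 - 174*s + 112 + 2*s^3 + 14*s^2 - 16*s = -10*b^3 + b^2*(22*s + 19) + b*(-14*s^2 - 14*s + 733) + 2*s^3 - 5*s^2 - 173*s + 770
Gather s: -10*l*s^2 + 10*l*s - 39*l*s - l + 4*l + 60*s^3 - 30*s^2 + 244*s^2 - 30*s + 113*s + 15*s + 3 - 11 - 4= 3*l + 60*s^3 + s^2*(214 - 10*l) + s*(98 - 29*l) - 12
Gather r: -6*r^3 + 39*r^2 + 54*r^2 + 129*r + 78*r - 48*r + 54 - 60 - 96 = -6*r^3 + 93*r^2 + 159*r - 102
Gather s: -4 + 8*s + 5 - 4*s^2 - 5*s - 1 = -4*s^2 + 3*s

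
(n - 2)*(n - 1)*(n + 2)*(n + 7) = n^4 + 6*n^3 - 11*n^2 - 24*n + 28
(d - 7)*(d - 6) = d^2 - 13*d + 42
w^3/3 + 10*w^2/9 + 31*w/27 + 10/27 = (w/3 + 1/3)*(w + 2/3)*(w + 5/3)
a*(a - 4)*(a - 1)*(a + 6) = a^4 + a^3 - 26*a^2 + 24*a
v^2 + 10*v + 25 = (v + 5)^2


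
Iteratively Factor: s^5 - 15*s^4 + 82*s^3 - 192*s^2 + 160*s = (s - 4)*(s^4 - 11*s^3 + 38*s^2 - 40*s) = (s - 5)*(s - 4)*(s^3 - 6*s^2 + 8*s) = (s - 5)*(s - 4)*(s - 2)*(s^2 - 4*s) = (s - 5)*(s - 4)^2*(s - 2)*(s)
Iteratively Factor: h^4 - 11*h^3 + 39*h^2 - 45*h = (h)*(h^3 - 11*h^2 + 39*h - 45) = h*(h - 5)*(h^2 - 6*h + 9) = h*(h - 5)*(h - 3)*(h - 3)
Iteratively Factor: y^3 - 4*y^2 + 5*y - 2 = (y - 1)*(y^2 - 3*y + 2) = (y - 2)*(y - 1)*(y - 1)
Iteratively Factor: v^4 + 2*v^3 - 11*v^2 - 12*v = (v)*(v^3 + 2*v^2 - 11*v - 12) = v*(v + 1)*(v^2 + v - 12) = v*(v + 1)*(v + 4)*(v - 3)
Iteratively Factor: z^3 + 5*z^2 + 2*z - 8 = (z + 4)*(z^2 + z - 2) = (z - 1)*(z + 4)*(z + 2)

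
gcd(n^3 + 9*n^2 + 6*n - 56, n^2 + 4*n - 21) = n + 7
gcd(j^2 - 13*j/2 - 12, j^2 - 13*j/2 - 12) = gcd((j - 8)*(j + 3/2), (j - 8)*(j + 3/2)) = j^2 - 13*j/2 - 12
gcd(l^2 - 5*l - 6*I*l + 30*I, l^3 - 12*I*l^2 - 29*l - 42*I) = l - 6*I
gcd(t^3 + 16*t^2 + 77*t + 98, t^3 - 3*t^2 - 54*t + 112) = t + 7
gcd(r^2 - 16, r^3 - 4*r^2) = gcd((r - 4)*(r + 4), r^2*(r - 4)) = r - 4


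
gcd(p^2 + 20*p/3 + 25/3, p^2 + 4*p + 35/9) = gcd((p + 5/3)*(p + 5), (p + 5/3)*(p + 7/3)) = p + 5/3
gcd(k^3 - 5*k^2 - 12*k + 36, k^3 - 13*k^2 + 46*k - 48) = k - 2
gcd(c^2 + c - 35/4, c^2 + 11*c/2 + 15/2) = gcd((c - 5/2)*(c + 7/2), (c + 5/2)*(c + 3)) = 1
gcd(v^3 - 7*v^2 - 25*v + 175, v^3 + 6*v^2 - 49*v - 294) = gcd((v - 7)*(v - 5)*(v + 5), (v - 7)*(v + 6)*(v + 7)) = v - 7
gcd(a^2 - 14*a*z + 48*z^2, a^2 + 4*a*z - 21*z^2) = 1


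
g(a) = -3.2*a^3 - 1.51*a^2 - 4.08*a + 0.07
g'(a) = -9.6*a^2 - 3.02*a - 4.08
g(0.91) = -7.30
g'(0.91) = -14.78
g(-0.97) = 5.53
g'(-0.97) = -10.18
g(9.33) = -2768.37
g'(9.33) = -867.93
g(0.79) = -5.67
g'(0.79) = -12.46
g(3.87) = -223.81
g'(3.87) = -159.55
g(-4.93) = 366.92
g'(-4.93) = -222.52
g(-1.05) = 6.39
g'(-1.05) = -11.49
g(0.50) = -2.75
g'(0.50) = -7.99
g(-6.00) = 661.39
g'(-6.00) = -331.56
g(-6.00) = 661.39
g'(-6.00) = -331.56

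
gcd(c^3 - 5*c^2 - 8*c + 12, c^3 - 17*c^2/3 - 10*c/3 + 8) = c^2 - 7*c + 6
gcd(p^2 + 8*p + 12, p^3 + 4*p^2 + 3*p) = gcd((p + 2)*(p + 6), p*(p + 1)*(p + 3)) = 1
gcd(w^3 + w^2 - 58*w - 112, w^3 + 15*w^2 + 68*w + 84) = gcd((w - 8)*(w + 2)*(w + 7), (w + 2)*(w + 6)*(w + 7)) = w^2 + 9*w + 14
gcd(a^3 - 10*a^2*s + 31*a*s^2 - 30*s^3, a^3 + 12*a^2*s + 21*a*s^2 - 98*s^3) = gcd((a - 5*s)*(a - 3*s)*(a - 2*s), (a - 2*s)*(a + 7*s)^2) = -a + 2*s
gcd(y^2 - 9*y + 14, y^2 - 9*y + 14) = y^2 - 9*y + 14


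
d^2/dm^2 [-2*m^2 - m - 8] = -4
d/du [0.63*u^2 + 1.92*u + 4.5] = 1.26*u + 1.92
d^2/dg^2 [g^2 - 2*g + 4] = 2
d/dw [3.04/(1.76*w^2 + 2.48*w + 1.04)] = (-10.7008*w - 7.5392)/(1.76*w^2 + 2.48*w + 1.04)^2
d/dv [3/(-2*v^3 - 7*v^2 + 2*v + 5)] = 6*(3*v^2 + 7*v - 1)/(2*v^3 + 7*v^2 - 2*v - 5)^2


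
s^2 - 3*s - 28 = (s - 7)*(s + 4)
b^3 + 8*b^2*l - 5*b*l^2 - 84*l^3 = (b - 3*l)*(b + 4*l)*(b + 7*l)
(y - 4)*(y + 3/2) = y^2 - 5*y/2 - 6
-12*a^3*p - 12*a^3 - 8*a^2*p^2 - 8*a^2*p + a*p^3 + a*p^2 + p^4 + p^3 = (-3*a + p)*(2*a + p)^2*(p + 1)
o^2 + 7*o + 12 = (o + 3)*(o + 4)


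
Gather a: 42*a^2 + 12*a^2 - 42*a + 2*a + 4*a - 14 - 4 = 54*a^2 - 36*a - 18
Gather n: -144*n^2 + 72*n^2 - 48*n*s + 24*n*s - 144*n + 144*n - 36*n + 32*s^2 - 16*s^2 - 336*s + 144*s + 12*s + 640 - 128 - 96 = -72*n^2 + n*(-24*s - 36) + 16*s^2 - 180*s + 416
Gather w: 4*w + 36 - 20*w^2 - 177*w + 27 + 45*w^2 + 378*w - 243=25*w^2 + 205*w - 180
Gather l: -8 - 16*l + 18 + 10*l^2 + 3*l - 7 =10*l^2 - 13*l + 3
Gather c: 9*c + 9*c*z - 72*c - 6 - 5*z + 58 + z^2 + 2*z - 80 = c*(9*z - 63) + z^2 - 3*z - 28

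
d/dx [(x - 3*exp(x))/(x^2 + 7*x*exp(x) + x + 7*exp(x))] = ((1 - 3*exp(x))*(x^2 + 7*x*exp(x) + x + 7*exp(x)) - (x - 3*exp(x))*(7*x*exp(x) + 2*x + 14*exp(x) + 1))/(x^2 + 7*x*exp(x) + x + 7*exp(x))^2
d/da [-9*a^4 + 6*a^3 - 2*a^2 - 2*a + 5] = -36*a^3 + 18*a^2 - 4*a - 2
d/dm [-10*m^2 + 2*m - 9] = 2 - 20*m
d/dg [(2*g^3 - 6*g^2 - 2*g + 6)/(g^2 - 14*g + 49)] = 2*(g^3 - 21*g^2 + 43*g + 1)/(g^3 - 21*g^2 + 147*g - 343)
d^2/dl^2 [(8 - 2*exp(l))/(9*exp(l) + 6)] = 28*(3*exp(l) - 2)*exp(l)/(3*(27*exp(3*l) + 54*exp(2*l) + 36*exp(l) + 8))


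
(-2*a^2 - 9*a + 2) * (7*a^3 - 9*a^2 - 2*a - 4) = -14*a^5 - 45*a^4 + 99*a^3 + 8*a^2 + 32*a - 8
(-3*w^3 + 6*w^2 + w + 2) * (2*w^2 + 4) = -6*w^5 + 12*w^4 - 10*w^3 + 28*w^2 + 4*w + 8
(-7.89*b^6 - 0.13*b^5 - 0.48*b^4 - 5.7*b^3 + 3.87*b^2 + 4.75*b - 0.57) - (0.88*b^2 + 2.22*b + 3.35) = -7.89*b^6 - 0.13*b^5 - 0.48*b^4 - 5.7*b^3 + 2.99*b^2 + 2.53*b - 3.92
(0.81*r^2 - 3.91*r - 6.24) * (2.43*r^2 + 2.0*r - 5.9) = 1.9683*r^4 - 7.8813*r^3 - 27.7622*r^2 + 10.589*r + 36.816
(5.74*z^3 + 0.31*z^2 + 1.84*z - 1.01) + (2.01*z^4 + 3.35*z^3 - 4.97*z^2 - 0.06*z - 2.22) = 2.01*z^4 + 9.09*z^3 - 4.66*z^2 + 1.78*z - 3.23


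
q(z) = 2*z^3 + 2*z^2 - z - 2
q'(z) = 6*z^2 + 4*z - 1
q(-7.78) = -814.99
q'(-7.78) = 331.05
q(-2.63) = -21.92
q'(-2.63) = 29.98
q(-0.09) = -1.90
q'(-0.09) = -1.31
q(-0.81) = -0.94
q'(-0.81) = -0.30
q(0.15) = -2.10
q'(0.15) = -0.26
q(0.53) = -1.67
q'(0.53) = 2.81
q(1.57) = 9.10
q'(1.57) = 20.07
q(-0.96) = -0.97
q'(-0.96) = 0.69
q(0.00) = -2.00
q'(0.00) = -1.00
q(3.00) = 67.00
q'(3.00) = 65.00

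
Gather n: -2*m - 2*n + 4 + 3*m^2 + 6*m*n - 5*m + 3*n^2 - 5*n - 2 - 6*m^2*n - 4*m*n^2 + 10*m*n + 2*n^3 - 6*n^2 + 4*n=3*m^2 - 7*m + 2*n^3 + n^2*(-4*m - 3) + n*(-6*m^2 + 16*m - 3) + 2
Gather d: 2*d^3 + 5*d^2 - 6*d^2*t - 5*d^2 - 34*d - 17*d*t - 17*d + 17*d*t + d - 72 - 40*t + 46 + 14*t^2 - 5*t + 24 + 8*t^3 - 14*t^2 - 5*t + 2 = 2*d^3 - 6*d^2*t - 50*d + 8*t^3 - 50*t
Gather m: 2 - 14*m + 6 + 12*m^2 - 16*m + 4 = 12*m^2 - 30*m + 12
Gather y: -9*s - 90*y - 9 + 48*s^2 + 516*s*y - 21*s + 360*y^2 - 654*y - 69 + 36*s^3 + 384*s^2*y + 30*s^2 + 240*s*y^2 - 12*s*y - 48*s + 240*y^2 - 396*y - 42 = 36*s^3 + 78*s^2 - 78*s + y^2*(240*s + 600) + y*(384*s^2 + 504*s - 1140) - 120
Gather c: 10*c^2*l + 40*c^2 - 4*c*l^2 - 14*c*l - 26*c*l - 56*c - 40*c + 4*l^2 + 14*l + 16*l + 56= c^2*(10*l + 40) + c*(-4*l^2 - 40*l - 96) + 4*l^2 + 30*l + 56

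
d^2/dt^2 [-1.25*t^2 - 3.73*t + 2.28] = -2.50000000000000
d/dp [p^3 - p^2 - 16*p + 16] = 3*p^2 - 2*p - 16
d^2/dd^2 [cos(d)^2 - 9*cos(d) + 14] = 9*cos(d) - 2*cos(2*d)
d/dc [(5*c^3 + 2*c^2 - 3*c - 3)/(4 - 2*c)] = (-10*c^3 + 28*c^2 + 8*c - 9)/(2*(c^2 - 4*c + 4))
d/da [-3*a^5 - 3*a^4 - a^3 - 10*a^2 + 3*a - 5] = -15*a^4 - 12*a^3 - 3*a^2 - 20*a + 3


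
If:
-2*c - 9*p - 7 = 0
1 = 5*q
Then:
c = -9*p/2 - 7/2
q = 1/5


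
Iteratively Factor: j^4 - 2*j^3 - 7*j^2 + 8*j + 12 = (j + 2)*(j^3 - 4*j^2 + j + 6) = (j - 3)*(j + 2)*(j^2 - j - 2) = (j - 3)*(j - 2)*(j + 2)*(j + 1)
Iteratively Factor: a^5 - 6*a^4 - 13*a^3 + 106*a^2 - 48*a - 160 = (a + 1)*(a^4 - 7*a^3 - 6*a^2 + 112*a - 160) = (a + 1)*(a + 4)*(a^3 - 11*a^2 + 38*a - 40) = (a - 2)*(a + 1)*(a + 4)*(a^2 - 9*a + 20) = (a - 5)*(a - 2)*(a + 1)*(a + 4)*(a - 4)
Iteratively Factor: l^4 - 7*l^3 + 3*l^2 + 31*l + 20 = (l - 5)*(l^3 - 2*l^2 - 7*l - 4) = (l - 5)*(l + 1)*(l^2 - 3*l - 4) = (l - 5)*(l + 1)^2*(l - 4)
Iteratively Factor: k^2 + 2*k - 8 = (k + 4)*(k - 2)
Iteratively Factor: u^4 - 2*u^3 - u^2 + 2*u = (u + 1)*(u^3 - 3*u^2 + 2*u) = u*(u + 1)*(u^2 - 3*u + 2) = u*(u - 2)*(u + 1)*(u - 1)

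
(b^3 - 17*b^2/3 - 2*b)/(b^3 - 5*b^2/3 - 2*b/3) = (b - 6)/(b - 2)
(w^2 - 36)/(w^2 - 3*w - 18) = (w + 6)/(w + 3)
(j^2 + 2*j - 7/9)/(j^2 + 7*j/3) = (j - 1/3)/j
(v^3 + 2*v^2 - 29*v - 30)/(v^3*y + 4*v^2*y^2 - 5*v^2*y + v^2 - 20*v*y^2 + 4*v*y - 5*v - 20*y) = (v^2 + 7*v + 6)/(v^2*y + 4*v*y^2 + v + 4*y)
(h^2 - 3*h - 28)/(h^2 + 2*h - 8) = (h - 7)/(h - 2)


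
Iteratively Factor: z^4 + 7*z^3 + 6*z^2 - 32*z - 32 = (z + 4)*(z^3 + 3*z^2 - 6*z - 8) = (z + 4)^2*(z^2 - z - 2) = (z + 1)*(z + 4)^2*(z - 2)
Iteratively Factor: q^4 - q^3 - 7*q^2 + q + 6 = (q - 3)*(q^3 + 2*q^2 - q - 2) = (q - 3)*(q + 2)*(q^2 - 1) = (q - 3)*(q + 1)*(q + 2)*(q - 1)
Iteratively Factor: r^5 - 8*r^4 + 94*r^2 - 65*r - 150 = (r - 5)*(r^4 - 3*r^3 - 15*r^2 + 19*r + 30) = (r - 5)*(r + 3)*(r^3 - 6*r^2 + 3*r + 10) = (r - 5)*(r - 2)*(r + 3)*(r^2 - 4*r - 5) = (r - 5)*(r - 2)*(r + 1)*(r + 3)*(r - 5)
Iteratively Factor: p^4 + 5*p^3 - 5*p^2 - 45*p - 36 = (p + 3)*(p^3 + 2*p^2 - 11*p - 12) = (p + 3)*(p + 4)*(p^2 - 2*p - 3) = (p - 3)*(p + 3)*(p + 4)*(p + 1)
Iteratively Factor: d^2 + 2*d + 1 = (d + 1)*(d + 1)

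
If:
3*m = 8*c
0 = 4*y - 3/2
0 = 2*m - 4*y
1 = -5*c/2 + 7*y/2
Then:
No Solution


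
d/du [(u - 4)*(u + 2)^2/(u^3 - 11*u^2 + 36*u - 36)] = (-11*u^4 + 96*u^3 - 192*u^2 - 352*u + 1008)/(u^6 - 22*u^5 + 193*u^4 - 864*u^3 + 2088*u^2 - 2592*u + 1296)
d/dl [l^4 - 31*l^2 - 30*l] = 4*l^3 - 62*l - 30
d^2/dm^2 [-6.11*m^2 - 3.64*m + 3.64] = -12.2200000000000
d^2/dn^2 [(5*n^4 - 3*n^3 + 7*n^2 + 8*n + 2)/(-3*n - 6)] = 2*(-15*n^4 - 77*n^3 - 102*n^2 + 36*n - 14)/(3*(n^3 + 6*n^2 + 12*n + 8))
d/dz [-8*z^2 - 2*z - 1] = -16*z - 2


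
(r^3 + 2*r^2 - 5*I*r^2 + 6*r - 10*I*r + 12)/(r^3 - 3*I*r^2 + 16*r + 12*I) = (r + 2)/(r + 2*I)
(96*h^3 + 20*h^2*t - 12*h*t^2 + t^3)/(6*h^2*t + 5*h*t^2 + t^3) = (48*h^2 - 14*h*t + t^2)/(t*(3*h + t))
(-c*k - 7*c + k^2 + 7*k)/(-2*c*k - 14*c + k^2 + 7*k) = (c - k)/(2*c - k)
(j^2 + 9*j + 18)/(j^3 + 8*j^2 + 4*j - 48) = (j + 3)/(j^2 + 2*j - 8)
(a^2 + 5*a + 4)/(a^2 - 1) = (a + 4)/(a - 1)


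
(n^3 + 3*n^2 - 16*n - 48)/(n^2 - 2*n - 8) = (n^2 + 7*n + 12)/(n + 2)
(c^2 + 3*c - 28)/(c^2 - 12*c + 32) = (c + 7)/(c - 8)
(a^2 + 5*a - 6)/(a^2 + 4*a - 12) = (a - 1)/(a - 2)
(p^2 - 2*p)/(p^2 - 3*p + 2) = p/(p - 1)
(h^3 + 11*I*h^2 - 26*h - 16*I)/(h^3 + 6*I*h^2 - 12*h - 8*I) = (h^2 + 9*I*h - 8)/(h^2 + 4*I*h - 4)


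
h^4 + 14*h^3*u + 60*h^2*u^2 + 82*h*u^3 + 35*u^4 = (h + u)^2*(h + 5*u)*(h + 7*u)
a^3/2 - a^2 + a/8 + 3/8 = (a/2 + 1/4)*(a - 3/2)*(a - 1)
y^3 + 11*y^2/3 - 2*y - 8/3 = (y - 1)*(y + 2/3)*(y + 4)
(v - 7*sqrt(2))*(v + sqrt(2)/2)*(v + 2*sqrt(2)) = v^3 - 9*sqrt(2)*v^2/2 - 33*v - 14*sqrt(2)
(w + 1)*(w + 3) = w^2 + 4*w + 3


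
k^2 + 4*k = k*(k + 4)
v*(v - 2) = v^2 - 2*v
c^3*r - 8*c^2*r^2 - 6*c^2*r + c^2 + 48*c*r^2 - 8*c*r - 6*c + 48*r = (c - 6)*(c - 8*r)*(c*r + 1)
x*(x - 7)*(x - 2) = x^3 - 9*x^2 + 14*x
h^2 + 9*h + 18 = (h + 3)*(h + 6)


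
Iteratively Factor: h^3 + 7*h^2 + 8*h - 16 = (h + 4)*(h^2 + 3*h - 4) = (h - 1)*(h + 4)*(h + 4)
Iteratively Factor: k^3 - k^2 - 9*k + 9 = (k - 1)*(k^2 - 9) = (k - 1)*(k + 3)*(k - 3)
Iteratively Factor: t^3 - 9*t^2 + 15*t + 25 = (t - 5)*(t^2 - 4*t - 5) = (t - 5)^2*(t + 1)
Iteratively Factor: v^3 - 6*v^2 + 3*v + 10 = (v + 1)*(v^2 - 7*v + 10) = (v - 2)*(v + 1)*(v - 5)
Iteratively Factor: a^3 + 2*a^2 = (a + 2)*(a^2) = a*(a + 2)*(a)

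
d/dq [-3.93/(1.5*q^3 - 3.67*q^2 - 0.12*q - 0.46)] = (17.685*q^2 - 28.8462*q - 0.4716)/(-1.5*q^3 + 3.67*q^2 + 0.12*q + 0.46)^2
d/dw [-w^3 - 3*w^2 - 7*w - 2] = -3*w^2 - 6*w - 7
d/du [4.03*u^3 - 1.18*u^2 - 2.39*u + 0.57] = 12.09*u^2 - 2.36*u - 2.39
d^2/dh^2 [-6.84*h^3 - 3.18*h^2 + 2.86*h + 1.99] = -41.04*h - 6.36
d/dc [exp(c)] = exp(c)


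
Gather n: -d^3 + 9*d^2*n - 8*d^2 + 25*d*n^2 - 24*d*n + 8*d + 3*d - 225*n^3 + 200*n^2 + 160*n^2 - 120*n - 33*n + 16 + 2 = -d^3 - 8*d^2 + 11*d - 225*n^3 + n^2*(25*d + 360) + n*(9*d^2 - 24*d - 153) + 18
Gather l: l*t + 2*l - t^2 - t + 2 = l*(t + 2) - t^2 - t + 2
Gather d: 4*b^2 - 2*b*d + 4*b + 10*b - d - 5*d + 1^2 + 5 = 4*b^2 + 14*b + d*(-2*b - 6) + 6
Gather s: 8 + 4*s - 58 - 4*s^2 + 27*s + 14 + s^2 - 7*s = -3*s^2 + 24*s - 36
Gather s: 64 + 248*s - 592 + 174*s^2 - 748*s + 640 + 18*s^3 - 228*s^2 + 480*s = 18*s^3 - 54*s^2 - 20*s + 112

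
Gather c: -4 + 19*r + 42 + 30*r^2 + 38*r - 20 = 30*r^2 + 57*r + 18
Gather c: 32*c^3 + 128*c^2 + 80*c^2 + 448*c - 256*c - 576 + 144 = 32*c^3 + 208*c^2 + 192*c - 432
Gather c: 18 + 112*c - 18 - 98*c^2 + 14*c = -98*c^2 + 126*c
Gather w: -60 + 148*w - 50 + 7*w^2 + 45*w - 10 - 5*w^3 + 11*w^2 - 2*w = -5*w^3 + 18*w^2 + 191*w - 120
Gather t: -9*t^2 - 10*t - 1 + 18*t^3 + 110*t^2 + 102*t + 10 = 18*t^3 + 101*t^2 + 92*t + 9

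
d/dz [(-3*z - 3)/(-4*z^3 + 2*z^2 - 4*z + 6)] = 3*(2*z^3 - z^2 + 2*z - 2*(z + 1)*(3*z^2 - z + 1) - 3)/(2*(2*z^3 - z^2 + 2*z - 3)^2)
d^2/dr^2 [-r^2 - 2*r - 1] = -2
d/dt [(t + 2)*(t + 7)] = 2*t + 9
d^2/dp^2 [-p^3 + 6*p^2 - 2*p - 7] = 12 - 6*p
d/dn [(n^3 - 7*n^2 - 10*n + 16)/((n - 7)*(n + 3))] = (n^4 - 8*n^3 - 25*n^2 + 262*n + 274)/(n^4 - 8*n^3 - 26*n^2 + 168*n + 441)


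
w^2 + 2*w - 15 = (w - 3)*(w + 5)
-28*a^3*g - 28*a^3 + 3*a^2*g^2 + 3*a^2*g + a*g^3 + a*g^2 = (-4*a + g)*(7*a + g)*(a*g + a)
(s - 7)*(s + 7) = s^2 - 49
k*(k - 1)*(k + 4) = k^3 + 3*k^2 - 4*k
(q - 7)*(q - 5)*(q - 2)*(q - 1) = q^4 - 15*q^3 + 73*q^2 - 129*q + 70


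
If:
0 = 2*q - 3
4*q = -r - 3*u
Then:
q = 3/2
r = -3*u - 6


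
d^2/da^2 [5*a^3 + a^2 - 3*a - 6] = 30*a + 2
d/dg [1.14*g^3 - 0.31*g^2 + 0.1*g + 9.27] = 3.42*g^2 - 0.62*g + 0.1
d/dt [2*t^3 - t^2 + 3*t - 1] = 6*t^2 - 2*t + 3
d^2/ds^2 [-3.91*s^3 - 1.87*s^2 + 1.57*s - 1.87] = -23.46*s - 3.74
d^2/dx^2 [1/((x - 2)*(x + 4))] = 2*((x - 2)^2 + (x - 2)*(x + 4) + (x + 4)^2)/((x - 2)^3*(x + 4)^3)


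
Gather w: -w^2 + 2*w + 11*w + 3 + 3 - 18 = -w^2 + 13*w - 12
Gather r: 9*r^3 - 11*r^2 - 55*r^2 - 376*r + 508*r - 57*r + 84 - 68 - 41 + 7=9*r^3 - 66*r^2 + 75*r - 18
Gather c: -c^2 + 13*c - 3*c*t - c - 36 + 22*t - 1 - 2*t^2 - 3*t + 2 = -c^2 + c*(12 - 3*t) - 2*t^2 + 19*t - 35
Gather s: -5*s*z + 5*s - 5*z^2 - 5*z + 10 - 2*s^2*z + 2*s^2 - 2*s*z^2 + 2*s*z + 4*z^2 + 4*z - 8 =s^2*(2 - 2*z) + s*(-2*z^2 - 3*z + 5) - z^2 - z + 2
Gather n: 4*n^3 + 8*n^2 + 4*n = 4*n^3 + 8*n^2 + 4*n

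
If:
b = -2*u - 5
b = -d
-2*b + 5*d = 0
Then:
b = 0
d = 0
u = -5/2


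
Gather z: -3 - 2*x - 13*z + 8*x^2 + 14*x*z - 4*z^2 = 8*x^2 - 2*x - 4*z^2 + z*(14*x - 13) - 3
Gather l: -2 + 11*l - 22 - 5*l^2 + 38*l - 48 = -5*l^2 + 49*l - 72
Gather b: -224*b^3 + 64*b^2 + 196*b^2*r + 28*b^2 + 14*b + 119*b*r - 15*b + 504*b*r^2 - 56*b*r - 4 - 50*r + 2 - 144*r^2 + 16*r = -224*b^3 + b^2*(196*r + 92) + b*(504*r^2 + 63*r - 1) - 144*r^2 - 34*r - 2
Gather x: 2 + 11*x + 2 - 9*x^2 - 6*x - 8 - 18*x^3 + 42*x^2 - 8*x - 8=-18*x^3 + 33*x^2 - 3*x - 12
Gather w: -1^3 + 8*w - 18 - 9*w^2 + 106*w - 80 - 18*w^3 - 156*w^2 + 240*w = -18*w^3 - 165*w^2 + 354*w - 99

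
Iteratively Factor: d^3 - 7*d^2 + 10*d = (d)*(d^2 - 7*d + 10) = d*(d - 5)*(d - 2)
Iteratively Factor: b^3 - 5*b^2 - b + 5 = (b - 1)*(b^2 - 4*b - 5) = (b - 5)*(b - 1)*(b + 1)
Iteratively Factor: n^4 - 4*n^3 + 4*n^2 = (n - 2)*(n^3 - 2*n^2) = n*(n - 2)*(n^2 - 2*n) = n*(n - 2)^2*(n)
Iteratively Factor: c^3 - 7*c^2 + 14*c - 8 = (c - 2)*(c^2 - 5*c + 4) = (c - 4)*(c - 2)*(c - 1)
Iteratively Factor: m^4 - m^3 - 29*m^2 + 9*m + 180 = (m + 4)*(m^3 - 5*m^2 - 9*m + 45) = (m + 3)*(m + 4)*(m^2 - 8*m + 15) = (m - 5)*(m + 3)*(m + 4)*(m - 3)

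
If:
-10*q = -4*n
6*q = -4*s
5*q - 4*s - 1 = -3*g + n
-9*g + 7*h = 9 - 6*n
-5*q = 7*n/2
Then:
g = 1/3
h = 12/7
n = 0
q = 0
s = 0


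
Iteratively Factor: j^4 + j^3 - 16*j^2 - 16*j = (j)*(j^3 + j^2 - 16*j - 16) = j*(j - 4)*(j^2 + 5*j + 4) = j*(j - 4)*(j + 1)*(j + 4)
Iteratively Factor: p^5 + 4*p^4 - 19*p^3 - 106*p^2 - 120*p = (p + 3)*(p^4 + p^3 - 22*p^2 - 40*p) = (p + 2)*(p + 3)*(p^3 - p^2 - 20*p) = (p - 5)*(p + 2)*(p + 3)*(p^2 + 4*p) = (p - 5)*(p + 2)*(p + 3)*(p + 4)*(p)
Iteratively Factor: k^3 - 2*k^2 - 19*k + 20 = (k - 1)*(k^2 - k - 20) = (k - 5)*(k - 1)*(k + 4)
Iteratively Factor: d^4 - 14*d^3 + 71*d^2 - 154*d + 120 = (d - 2)*(d^3 - 12*d^2 + 47*d - 60) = (d - 4)*(d - 2)*(d^2 - 8*d + 15) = (d - 4)*(d - 3)*(d - 2)*(d - 5)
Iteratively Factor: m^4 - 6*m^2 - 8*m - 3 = (m - 3)*(m^3 + 3*m^2 + 3*m + 1) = (m - 3)*(m + 1)*(m^2 + 2*m + 1) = (m - 3)*(m + 1)^2*(m + 1)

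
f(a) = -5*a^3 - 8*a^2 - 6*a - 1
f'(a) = -15*a^2 - 16*a - 6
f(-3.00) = 80.00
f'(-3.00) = -93.00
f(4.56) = -668.80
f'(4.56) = -390.86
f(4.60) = -684.56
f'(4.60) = -397.00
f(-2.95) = 75.44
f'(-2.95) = -89.34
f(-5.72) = 707.32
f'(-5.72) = -405.26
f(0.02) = -1.12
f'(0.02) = -6.33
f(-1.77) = 12.28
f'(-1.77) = -24.67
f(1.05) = -21.91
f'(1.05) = -39.34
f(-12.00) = 7559.00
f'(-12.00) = -1974.00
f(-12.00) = 7559.00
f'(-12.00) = -1974.00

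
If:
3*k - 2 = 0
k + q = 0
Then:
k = 2/3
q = -2/3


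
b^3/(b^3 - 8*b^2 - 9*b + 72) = b^3/(b^3 - 8*b^2 - 9*b + 72)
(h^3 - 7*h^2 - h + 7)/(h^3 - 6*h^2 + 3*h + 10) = (h^2 - 8*h + 7)/(h^2 - 7*h + 10)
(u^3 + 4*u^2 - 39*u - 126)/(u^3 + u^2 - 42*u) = (u + 3)/u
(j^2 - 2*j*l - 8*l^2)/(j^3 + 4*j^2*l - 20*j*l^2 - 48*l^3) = 1/(j + 6*l)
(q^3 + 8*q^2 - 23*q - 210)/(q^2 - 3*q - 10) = (q^2 + 13*q + 42)/(q + 2)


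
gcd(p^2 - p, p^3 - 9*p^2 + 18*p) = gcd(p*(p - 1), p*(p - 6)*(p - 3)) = p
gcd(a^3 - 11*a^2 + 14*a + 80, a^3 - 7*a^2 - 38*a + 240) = a^2 - 13*a + 40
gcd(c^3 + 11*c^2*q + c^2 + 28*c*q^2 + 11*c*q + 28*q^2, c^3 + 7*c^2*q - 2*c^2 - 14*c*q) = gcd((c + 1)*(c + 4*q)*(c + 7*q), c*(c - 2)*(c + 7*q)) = c + 7*q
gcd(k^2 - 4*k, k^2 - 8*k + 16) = k - 4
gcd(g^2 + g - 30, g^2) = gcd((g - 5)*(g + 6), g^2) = 1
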